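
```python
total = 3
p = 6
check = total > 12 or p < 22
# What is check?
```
Trace:
  total=3
  total=3, p=6
  total=3, p=6, check=True

Final answer: True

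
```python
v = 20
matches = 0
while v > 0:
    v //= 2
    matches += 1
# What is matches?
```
Trace:
  v=20
  v=20, matches=0
  v=10, matches=1
  v=5, matches=2
  v=2, matches=3
  v=1, matches=4
  v=0, matches=5

Final answer: 5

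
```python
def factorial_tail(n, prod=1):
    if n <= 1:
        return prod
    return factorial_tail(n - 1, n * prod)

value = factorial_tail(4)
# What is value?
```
Call trace:
factorial_tail(n=4, prod=1)
  factorial_tail(n=3, prod=4)
    factorial_tail(n=2, prod=12)
      factorial_tail(n=1, prod=24)
      -> return 24
    -> return 24
  -> return 24
-> return 24

Final answer: 24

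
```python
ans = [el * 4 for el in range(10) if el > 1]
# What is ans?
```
Trace:
  el=0
  el=1
  el=2
  el=3
  el=4
  el=5
  el=6
  el=7
  el=8
  el=9
  ans=[8, 12, 16, 20, 24, 28, 32, 36]

Final answer: [8, 12, 16, 20, 24, 28, 32, 36]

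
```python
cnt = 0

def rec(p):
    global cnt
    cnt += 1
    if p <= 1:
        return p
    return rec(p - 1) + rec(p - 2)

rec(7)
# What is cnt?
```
Call trace (a repeated sub-call is expanded the first time; later identical calls just restate its return value):
rec(p=7)
  rec(p=6)
    rec(p=5)
      rec(p=4)
        rec(p=3)
          rec(p=2)
            rec(p=1)
            -> return 1
            rec(p=0)
            -> return 0
          -> return 1
          rec(p=1)
          -> return 1
        -> return 2
        rec(p=2) -> return 1  (same call as traced above)
      -> return 3
      rec(p=3) -> return 2  (same call as traced above)
    -> return 5
    rec(p=4) -> return 3  (same call as traced above)
  -> return 8
  rec(p=5) -> return 5  (same call as traced above)
-> return 13

cnt is incremented once per call, so count the calls in each subtree. Let C(p) = number of calls made by rec(p).
C(0) = C(1) = 1 (base case, no recursion); C(p) = 1 + C(p - 1) + C(p - 2) otherwise.
C(2) = 1 + C(1) + C(0) = 1 + 1 + 1 = 3
C(3) = 1 + C(2) + C(1) = 1 + 3 + 1 = 5
C(4) = 1 + C(3) + C(2) = 1 + 5 + 3 = 9
C(5) = 1 + C(4) + C(3) = 1 + 9 + 5 = 15
C(6) = 1 + C(5) + C(4) = 1 + 15 + 9 = 25
C(7) = 1 + C(6) + C(5) = 1 + 25 + 15 = 41
cnt = C(7) = 41

Final answer: 41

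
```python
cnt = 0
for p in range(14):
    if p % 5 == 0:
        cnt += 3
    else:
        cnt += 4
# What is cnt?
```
Trace:
  cnt=0
  cnt=3, p=0
  cnt=7, p=1
  cnt=11, p=2
  cnt=15, p=3
  cnt=19, p=4
  cnt=22, p=5
  cnt=26, p=6
  cnt=30, p=7
  cnt=34, p=8
  cnt=38, p=9
  cnt=41, p=10
  cnt=45, p=11
  cnt=49, p=12
  cnt=53, p=13

Final answer: 53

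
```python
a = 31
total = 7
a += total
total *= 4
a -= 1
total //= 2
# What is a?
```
Trace:
  a=31
  a=31, total=7
  a=38, total=7
  a=38, total=28
  a=37, total=28
  a=37, total=14

Final answer: 37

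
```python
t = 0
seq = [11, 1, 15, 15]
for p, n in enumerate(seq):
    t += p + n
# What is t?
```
Trace:
  t=0
  t=11, p=0, n=11
  t=13, p=1, n=1
  t=30, p=2, n=15
  t=48, p=3, n=15

Final answer: 48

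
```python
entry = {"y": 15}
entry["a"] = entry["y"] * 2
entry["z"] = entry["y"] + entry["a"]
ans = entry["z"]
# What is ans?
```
Trace:
  entry={'y': 15}
  entry={'y': 15, 'a': 30}
  entry={'y': 15, 'a': 30, 'z': 45}
  entry={'y': 15, 'a': 30, 'z': 45}, ans=45

Final answer: 45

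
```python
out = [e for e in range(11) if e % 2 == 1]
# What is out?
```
Trace:
  e=0
  e=1
  e=2
  e=3
  e=4
  e=5
  e=6
  e=7
  e=8
  e=9
  e=10
  out=[1, 3, 5, 7, 9]

Final answer: [1, 3, 5, 7, 9]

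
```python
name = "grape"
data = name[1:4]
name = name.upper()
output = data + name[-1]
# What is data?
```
Trace:
  name='grape'
  name='grape', data='rap'
  name='GRAPE', data='rap'
  name='GRAPE', data='rap', output='rapE'

Final answer: 'rap'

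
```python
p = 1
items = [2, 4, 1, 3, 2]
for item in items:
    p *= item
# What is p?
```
Trace:
  p=1
  p=2, item=2
  p=8, item=4
  p=8, item=1
  p=24, item=3
  p=48, item=2

Final answer: 48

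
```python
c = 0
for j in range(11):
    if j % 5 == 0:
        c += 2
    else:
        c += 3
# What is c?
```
Trace:
  c=0
  c=2, j=0
  c=5, j=1
  c=8, j=2
  c=11, j=3
  c=14, j=4
  c=16, j=5
  c=19, j=6
  c=22, j=7
  c=25, j=8
  c=28, j=9
  c=30, j=10

Final answer: 30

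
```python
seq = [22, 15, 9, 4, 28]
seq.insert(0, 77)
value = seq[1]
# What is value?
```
Trace:
  seq=[22, 15, 9, 4, 28]
  seq=[77, 22, 15, 9, 4, 28]
  seq=[77, 22, 15, 9, 4, 28], value=22

Final answer: 22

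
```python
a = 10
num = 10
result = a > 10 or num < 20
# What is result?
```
Trace:
  a=10
  a=10, num=10
  a=10, num=10, result=True

Final answer: True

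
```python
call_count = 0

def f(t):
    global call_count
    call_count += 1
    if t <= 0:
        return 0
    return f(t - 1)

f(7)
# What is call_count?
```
Call trace:
f(t=7)
  f(t=6)
    f(t=5)
      f(t=4)
        f(t=3)
          f(t=2)
            f(t=1)
              f(t=0)
              -> return 0
            -> return 0
          -> return 0
        -> return 0
      -> return 0
    -> return 0
  -> return 0
-> return 0

call_count is incremented once per call. f is entered once for each t = 7, 6, 5, 4, 3, 2, 1, 0 (the t <= 0 call returns without recursing), i.e. 7 + 1 calls.
call_count = 8

Final answer: 8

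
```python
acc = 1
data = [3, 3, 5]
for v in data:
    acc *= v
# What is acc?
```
Trace:
  acc=1
  acc=3, v=3
  acc=9, v=3
  acc=45, v=5

Final answer: 45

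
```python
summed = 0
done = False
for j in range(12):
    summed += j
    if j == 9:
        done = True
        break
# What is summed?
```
Trace:
  summed=0
  summed=0, done=False
  summed=0, done=False, j=0
  summed=1, done=False, j=1
  summed=3, done=False, j=2
  summed=6, done=False, j=3
  summed=10, done=False, j=4
  summed=15, done=False, j=5
  summed=21, done=False, j=6
  summed=28, done=False, j=7
  summed=36, done=False, j=8
  summed=45, done=True, j=9

Final answer: 45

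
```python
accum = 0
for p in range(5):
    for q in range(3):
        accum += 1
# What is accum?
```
Trace:
  accum=0
  accum=1, p=0, q=0
  accum=2, p=0, q=1
  accum=3, p=0, q=2
  accum=4, p=1, q=0
  accum=5, p=1, q=1
  accum=6, p=1, q=2
  accum=7, p=2, q=0
  accum=8, p=2, q=1
  accum=9, p=2, q=2
  accum=10, p=3, q=0
  accum=11, p=3, q=1
  accum=12, p=3, q=2
  accum=13, p=4, q=0
  accum=14, p=4, q=1
  accum=15, p=4, q=2

Final answer: 15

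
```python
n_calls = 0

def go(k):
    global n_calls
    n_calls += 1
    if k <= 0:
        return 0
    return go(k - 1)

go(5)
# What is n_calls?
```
Call trace:
go(k=5)
  go(k=4)
    go(k=3)
      go(k=2)
        go(k=1)
          go(k=0)
          -> return 0
        -> return 0
      -> return 0
    -> return 0
  -> return 0
-> return 0

n_calls is incremented once per call. go is entered once for each k = 5, 4, 3, 2, 1, 0 (the k <= 0 call returns without recursing), i.e. 5 + 1 calls.
n_calls = 6

Final answer: 6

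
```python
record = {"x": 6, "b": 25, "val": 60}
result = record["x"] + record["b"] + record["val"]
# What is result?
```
Trace:
  record={'x': 6, 'b': 25, 'val': 60}
  record={'x': 6, 'b': 25, 'val': 60}, result=91

Final answer: 91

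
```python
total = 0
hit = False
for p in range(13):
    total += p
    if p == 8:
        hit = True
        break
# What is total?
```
Trace:
  total=0
  total=0, hit=False
  total=0, hit=False, p=0
  total=1, hit=False, p=1
  total=3, hit=False, p=2
  total=6, hit=False, p=3
  total=10, hit=False, p=4
  total=15, hit=False, p=5
  total=21, hit=False, p=6
  total=28, hit=False, p=7
  total=36, hit=True, p=8

Final answer: 36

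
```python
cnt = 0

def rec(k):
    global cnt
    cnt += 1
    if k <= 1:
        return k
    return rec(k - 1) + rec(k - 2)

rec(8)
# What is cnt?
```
Call trace (a repeated sub-call is expanded the first time; later identical calls just restate its return value):
rec(k=8)
  rec(k=7)
    rec(k=6)
      rec(k=5)
        rec(k=4)
          rec(k=3)
            rec(k=2)
              rec(k=1)
              -> return 1
              rec(k=0)
              -> return 0
            -> return 1
            rec(k=1)
            -> return 1
          -> return 2
          rec(k=2) -> return 1  (same call as traced above)
        -> return 3
        rec(k=3) -> return 2  (same call as traced above)
      -> return 5
      rec(k=4) -> return 3  (same call as traced above)
    -> return 8
    rec(k=5) -> return 5  (same call as traced above)
  -> return 13
  rec(k=6) -> return 8  (same call as traced above)
-> return 21

cnt is incremented once per call, so count the calls in each subtree. Let C(k) = number of calls made by rec(k).
C(0) = C(1) = 1 (base case, no recursion); C(k) = 1 + C(k - 1) + C(k - 2) otherwise.
C(2) = 1 + C(1) + C(0) = 1 + 1 + 1 = 3
C(3) = 1 + C(2) + C(1) = 1 + 3 + 1 = 5
C(4) = 1 + C(3) + C(2) = 1 + 5 + 3 = 9
C(5) = 1 + C(4) + C(3) = 1 + 9 + 5 = 15
C(6) = 1 + C(5) + C(4) = 1 + 15 + 9 = 25
C(7) = 1 + C(6) + C(5) = 1 + 25 + 15 = 41
C(8) = 1 + C(7) + C(6) = 1 + 41 + 25 = 67
cnt = C(8) = 67

Final answer: 67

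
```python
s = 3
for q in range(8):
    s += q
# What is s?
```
Trace:
  s=3
  s=3, q=0
  s=4, q=1
  s=6, q=2
  s=9, q=3
  s=13, q=4
  s=18, q=5
  s=24, q=6
  s=31, q=7

Final answer: 31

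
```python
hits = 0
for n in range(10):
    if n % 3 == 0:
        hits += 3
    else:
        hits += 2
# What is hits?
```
Trace:
  hits=0
  hits=3, n=0
  hits=5, n=1
  hits=7, n=2
  hits=10, n=3
  hits=12, n=4
  hits=14, n=5
  hits=17, n=6
  hits=19, n=7
  hits=21, n=8
  hits=24, n=9

Final answer: 24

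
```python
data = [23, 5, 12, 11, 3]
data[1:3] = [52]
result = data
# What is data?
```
Trace:
  data=[23, 5, 12, 11, 3]
  data=[23, 52, 11, 3]
  data=[23, 52, 11, 3], result=[23, 52, 11, 3]

Final answer: [23, 52, 11, 3]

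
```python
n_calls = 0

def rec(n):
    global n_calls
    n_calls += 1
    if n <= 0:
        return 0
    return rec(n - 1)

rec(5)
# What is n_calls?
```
Call trace:
rec(n=5)
  rec(n=4)
    rec(n=3)
      rec(n=2)
        rec(n=1)
          rec(n=0)
          -> return 0
        -> return 0
      -> return 0
    -> return 0
  -> return 0
-> return 0

n_calls is incremented once per call. rec is entered once for each n = 5, 4, 3, 2, 1, 0 (the n <= 0 call returns without recursing), i.e. 5 + 1 calls.
n_calls = 6

Final answer: 6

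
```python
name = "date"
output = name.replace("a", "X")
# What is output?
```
Trace:
  name='date'
  name='date', output='dXte'

Final answer: 'dXte'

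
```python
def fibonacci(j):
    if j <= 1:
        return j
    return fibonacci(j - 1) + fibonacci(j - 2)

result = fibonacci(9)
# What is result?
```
Call trace (a repeated sub-call is expanded the first time; later identical calls just restate its return value):
fibonacci(j=9)
  fibonacci(j=8)
    fibonacci(j=7)
      fibonacci(j=6)
        fibonacci(j=5)
          fibonacci(j=4)
            fibonacci(j=3)
              fibonacci(j=2)
                fibonacci(j=1)
                -> return 1
                fibonacci(j=0)
                -> return 0
              -> return 1
              fibonacci(j=1)
              -> return 1
            -> return 2
            fibonacci(j=2) -> return 1  (same call as traced above)
          -> return 3
          fibonacci(j=3) -> return 2  (same call as traced above)
        -> return 5
        fibonacci(j=4) -> return 3  (same call as traced above)
      -> return 8
      fibonacci(j=5) -> return 5  (same call as traced above)
    -> return 13
    fibonacci(j=6) -> return 8  (same call as traced above)
  -> return 21
  fibonacci(j=7) -> return 13  (same call as traced above)
-> return 34

Final answer: 34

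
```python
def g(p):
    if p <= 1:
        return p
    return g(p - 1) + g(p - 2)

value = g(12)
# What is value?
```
Call trace (a repeated sub-call is expanded the first time; later identical calls just restate its return value):
g(p=12)
  g(p=11)
    g(p=10)
      g(p=9)
        g(p=8)
          g(p=7)
            g(p=6)
              g(p=5)
                g(p=4)
                  g(p=3)
                    g(p=2)
                      g(p=1)
                      -> return 1
                      g(p=0)
                      -> return 0
                    -> return 1
                    g(p=1)
                    -> return 1
                  -> return 2
                  g(p=2) -> return 1  (same call as traced above)
                -> return 3
                g(p=3) -> return 2  (same call as traced above)
              -> return 5
              g(p=4) -> return 3  (same call as traced above)
            -> return 8
            g(p=5) -> return 5  (same call as traced above)
          -> return 13
          g(p=6) -> return 8  (same call as traced above)
        -> return 21
        g(p=7) -> return 13  (same call as traced above)
      -> return 34
      g(p=8) -> return 21  (same call as traced above)
    -> return 55
    g(p=9) -> return 34  (same call as traced above)
  -> return 89
  g(p=10) -> return 55  (same call as traced above)
-> return 144

Final answer: 144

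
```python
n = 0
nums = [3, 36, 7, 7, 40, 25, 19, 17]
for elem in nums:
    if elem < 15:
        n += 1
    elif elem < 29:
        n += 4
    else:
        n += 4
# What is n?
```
Trace:
  n=0
  n=1, elem=3
  n=5, elem=36
  n=6, elem=7
  n=7, elem=7
  n=11, elem=40
  n=15, elem=25
  n=19, elem=19
  n=23, elem=17

Final answer: 23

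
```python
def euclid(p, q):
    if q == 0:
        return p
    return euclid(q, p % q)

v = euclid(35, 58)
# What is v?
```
Call trace:
euclid(p=35, q=58)
  euclid(p=58, q=35)
    euclid(p=35, q=23)
      euclid(p=23, q=12)
        euclid(p=12, q=11)
          euclid(p=11, q=1)
            euclid(p=1, q=0)
            -> return 1
          -> return 1
        -> return 1
      -> return 1
    -> return 1
  -> return 1
-> return 1

Final answer: 1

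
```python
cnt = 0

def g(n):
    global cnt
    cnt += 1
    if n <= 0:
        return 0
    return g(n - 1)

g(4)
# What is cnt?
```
Call trace:
g(n=4)
  g(n=3)
    g(n=2)
      g(n=1)
        g(n=0)
        -> return 0
      -> return 0
    -> return 0
  -> return 0
-> return 0

cnt is incremented once per call. g is entered once for each n = 4, 3, 2, 1, 0 (the n <= 0 call returns without recursing), i.e. 4 + 1 calls.
cnt = 5

Final answer: 5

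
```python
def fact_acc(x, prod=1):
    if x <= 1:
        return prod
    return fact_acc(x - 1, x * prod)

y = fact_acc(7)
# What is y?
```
Call trace:
fact_acc(x=7, prod=1)
  fact_acc(x=6, prod=7)
    fact_acc(x=5, prod=42)
      fact_acc(x=4, prod=210)
        fact_acc(x=3, prod=840)
          fact_acc(x=2, prod=2520)
            fact_acc(x=1, prod=5040)
            -> return 5040
          -> return 5040
        -> return 5040
      -> return 5040
    -> return 5040
  -> return 5040
-> return 5040

Final answer: 5040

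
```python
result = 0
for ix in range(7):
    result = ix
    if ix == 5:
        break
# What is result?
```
Trace:
  result=0
  result=0, ix=0
  result=1, ix=1
  result=2, ix=2
  result=3, ix=3
  result=4, ix=4
  result=5, ix=5

Final answer: 5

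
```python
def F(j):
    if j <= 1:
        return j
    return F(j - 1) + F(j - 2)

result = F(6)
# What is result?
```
Call trace (a repeated sub-call is expanded the first time; later identical calls just restate its return value):
F(j=6)
  F(j=5)
    F(j=4)
      F(j=3)
        F(j=2)
          F(j=1)
          -> return 1
          F(j=0)
          -> return 0
        -> return 1
        F(j=1)
        -> return 1
      -> return 2
      F(j=2) -> return 1  (same call as traced above)
    -> return 3
    F(j=3) -> return 2  (same call as traced above)
  -> return 5
  F(j=4) -> return 3  (same call as traced above)
-> return 8

Final answer: 8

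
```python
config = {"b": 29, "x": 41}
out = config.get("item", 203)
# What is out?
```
Trace:
  config={'b': 29, 'x': 41}
  config={'b': 29, 'x': 41}, out=203

Final answer: 203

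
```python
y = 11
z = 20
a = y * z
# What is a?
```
Trace:
  y=11
  y=11, z=20
  y=11, z=20, a=220

Final answer: 220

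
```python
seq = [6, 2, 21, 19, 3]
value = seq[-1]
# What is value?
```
Trace:
  seq=[6, 2, 21, 19, 3]
  seq=[6, 2, 21, 19, 3], value=3

Final answer: 3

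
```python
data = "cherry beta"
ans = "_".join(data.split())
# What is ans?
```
Trace:
  data='cherry beta'
  data='cherry beta', ans='cherry_beta'

Final answer: 'cherry_beta'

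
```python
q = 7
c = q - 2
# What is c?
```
Trace:
  q=7
  q=7, c=5

Final answer: 5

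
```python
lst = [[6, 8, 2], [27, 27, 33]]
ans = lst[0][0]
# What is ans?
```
Trace:
  lst=[[6, 8, 2], [27, 27, 33]]
  lst=[[6, 8, 2], [27, 27, 33]], ans=6

Final answer: 6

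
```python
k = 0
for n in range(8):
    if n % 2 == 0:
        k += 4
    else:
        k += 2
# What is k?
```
Trace:
  k=0
  k=4, n=0
  k=6, n=1
  k=10, n=2
  k=12, n=3
  k=16, n=4
  k=18, n=5
  k=22, n=6
  k=24, n=7

Final answer: 24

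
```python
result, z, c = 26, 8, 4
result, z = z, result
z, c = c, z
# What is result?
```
Trace:
  result=26, z=8, c=4
  result=8, z=26, c=4
  result=8, z=4, c=26

Final answer: 8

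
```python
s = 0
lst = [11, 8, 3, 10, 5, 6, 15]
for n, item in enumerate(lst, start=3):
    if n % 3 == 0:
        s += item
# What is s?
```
Trace:
  s=0
  s=11, n=3, item=11
  s=11, n=4, item=8
  s=11, n=5, item=3
  s=21, n=6, item=10
  s=21, n=7, item=5
  s=21, n=8, item=6
  s=36, n=9, item=15

Final answer: 36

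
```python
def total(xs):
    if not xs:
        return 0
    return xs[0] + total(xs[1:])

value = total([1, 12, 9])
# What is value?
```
Call trace:
total(xs=[1, 12, 9])
  total(xs=[12, 9])
    total(xs=[9])
      total(xs=[])
      -> return 0
    -> return 9
  -> return 21
-> return 22

Final answer: 22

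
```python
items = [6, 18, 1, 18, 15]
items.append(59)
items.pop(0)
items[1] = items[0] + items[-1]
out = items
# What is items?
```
Trace:
  items=[6, 18, 1, 18, 15]
  items=[6, 18, 1, 18, 15, 59]
  items=[18, 1, 18, 15, 59]
  items=[18, 77, 18, 15, 59]
  items=[18, 77, 18, 15, 59], out=[18, 77, 18, 15, 59]

Final answer: [18, 77, 18, 15, 59]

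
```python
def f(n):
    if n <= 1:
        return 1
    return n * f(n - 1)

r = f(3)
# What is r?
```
Call trace:
f(n=3)
  f(n=2)
    f(n=1)
    -> return 1
  -> return 2
-> return 6

Final answer: 6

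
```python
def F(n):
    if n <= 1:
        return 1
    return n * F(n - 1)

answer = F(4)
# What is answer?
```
Call trace:
F(n=4)
  F(n=3)
    F(n=2)
      F(n=1)
      -> return 1
    -> return 2
  -> return 6
-> return 24

Final answer: 24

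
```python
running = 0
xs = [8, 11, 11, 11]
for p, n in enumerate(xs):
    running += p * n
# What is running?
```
Trace:
  running=0
  running=0, p=0, n=8
  running=11, p=1, n=11
  running=33, p=2, n=11
  running=66, p=3, n=11

Final answer: 66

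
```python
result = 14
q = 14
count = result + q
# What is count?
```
Trace:
  result=14
  result=14, q=14
  result=14, q=14, count=28

Final answer: 28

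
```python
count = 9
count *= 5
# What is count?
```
Trace:
  count=9
  count=45

Final answer: 45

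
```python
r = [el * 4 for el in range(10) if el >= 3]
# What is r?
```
Trace:
  el=0
  el=1
  el=2
  el=3
  el=4
  el=5
  el=6
  el=7
  el=8
  el=9
  r=[12, 16, 20, 24, 28, 32, 36]

Final answer: [12, 16, 20, 24, 28, 32, 36]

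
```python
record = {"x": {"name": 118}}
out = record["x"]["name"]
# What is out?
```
Trace:
  record={'x': {'name': 118}}
  record={'x': {'name': 118}}, out=118

Final answer: 118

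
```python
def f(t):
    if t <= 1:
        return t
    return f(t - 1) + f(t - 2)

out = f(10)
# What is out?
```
Call trace (a repeated sub-call is expanded the first time; later identical calls just restate its return value):
f(t=10)
  f(t=9)
    f(t=8)
      f(t=7)
        f(t=6)
          f(t=5)
            f(t=4)
              f(t=3)
                f(t=2)
                  f(t=1)
                  -> return 1
                  f(t=0)
                  -> return 0
                -> return 1
                f(t=1)
                -> return 1
              -> return 2
              f(t=2) -> return 1  (same call as traced above)
            -> return 3
            f(t=3) -> return 2  (same call as traced above)
          -> return 5
          f(t=4) -> return 3  (same call as traced above)
        -> return 8
        f(t=5) -> return 5  (same call as traced above)
      -> return 13
      f(t=6) -> return 8  (same call as traced above)
    -> return 21
    f(t=7) -> return 13  (same call as traced above)
  -> return 34
  f(t=8) -> return 21  (same call as traced above)
-> return 55

Final answer: 55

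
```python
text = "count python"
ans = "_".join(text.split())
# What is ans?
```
Trace:
  text='count python'
  text='count python', ans='count_python'

Final answer: 'count_python'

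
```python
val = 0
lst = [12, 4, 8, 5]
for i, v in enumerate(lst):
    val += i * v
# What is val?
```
Trace:
  val=0
  val=0, i=0, v=12
  val=4, i=1, v=4
  val=20, i=2, v=8
  val=35, i=3, v=5

Final answer: 35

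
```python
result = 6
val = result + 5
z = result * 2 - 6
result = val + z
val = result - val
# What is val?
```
Trace:
  result=6
  result=6, val=11
  result=6, val=11, z=6
  result=17, val=11, z=6
  result=17, val=6, z=6

Final answer: 6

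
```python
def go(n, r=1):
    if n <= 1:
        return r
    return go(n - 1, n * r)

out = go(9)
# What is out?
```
Call trace:
go(n=9, r=1)
  go(n=8, r=9)
    go(n=7, r=72)
      go(n=6, r=504)
        go(n=5, r=3024)
          go(n=4, r=15120)
            go(n=3, r=60480)
              go(n=2, r=181440)
                go(n=1, r=362880)
                -> return 362880
              -> return 362880
            -> return 362880
          -> return 362880
        -> return 362880
      -> return 362880
    -> return 362880
  -> return 362880
-> return 362880

Final answer: 362880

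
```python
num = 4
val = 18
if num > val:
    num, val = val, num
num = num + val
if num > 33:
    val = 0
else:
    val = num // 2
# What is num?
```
Trace:
  num=4
  num=4, val=18
  num=4, val=18
  num=22, val=18
  num=22, val=11

Final answer: 22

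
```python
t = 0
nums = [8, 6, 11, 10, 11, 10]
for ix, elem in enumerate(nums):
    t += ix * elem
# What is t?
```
Trace:
  t=0
  t=0, ix=0, elem=8
  t=6, ix=1, elem=6
  t=28, ix=2, elem=11
  t=58, ix=3, elem=10
  t=102, ix=4, elem=11
  t=152, ix=5, elem=10

Final answer: 152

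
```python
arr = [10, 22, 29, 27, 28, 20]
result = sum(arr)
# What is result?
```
Trace:
  arr=[10, 22, 29, 27, 28, 20]
  arr=[10, 22, 29, 27, 28, 20], result=136

Final answer: 136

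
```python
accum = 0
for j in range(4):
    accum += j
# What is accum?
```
Trace:
  accum=0
  accum=0, j=0
  accum=1, j=1
  accum=3, j=2
  accum=6, j=3

Final answer: 6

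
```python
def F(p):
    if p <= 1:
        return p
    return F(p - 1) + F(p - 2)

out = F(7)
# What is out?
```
Call trace (a repeated sub-call is expanded the first time; later identical calls just restate its return value):
F(p=7)
  F(p=6)
    F(p=5)
      F(p=4)
        F(p=3)
          F(p=2)
            F(p=1)
            -> return 1
            F(p=0)
            -> return 0
          -> return 1
          F(p=1)
          -> return 1
        -> return 2
        F(p=2) -> return 1  (same call as traced above)
      -> return 3
      F(p=3) -> return 2  (same call as traced above)
    -> return 5
    F(p=4) -> return 3  (same call as traced above)
  -> return 8
  F(p=5) -> return 5  (same call as traced above)
-> return 13

Final answer: 13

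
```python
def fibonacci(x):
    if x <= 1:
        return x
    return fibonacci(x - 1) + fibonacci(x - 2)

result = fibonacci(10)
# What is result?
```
Call trace (a repeated sub-call is expanded the first time; later identical calls just restate its return value):
fibonacci(x=10)
  fibonacci(x=9)
    fibonacci(x=8)
      fibonacci(x=7)
        fibonacci(x=6)
          fibonacci(x=5)
            fibonacci(x=4)
              fibonacci(x=3)
                fibonacci(x=2)
                  fibonacci(x=1)
                  -> return 1
                  fibonacci(x=0)
                  -> return 0
                -> return 1
                fibonacci(x=1)
                -> return 1
              -> return 2
              fibonacci(x=2) -> return 1  (same call as traced above)
            -> return 3
            fibonacci(x=3) -> return 2  (same call as traced above)
          -> return 5
          fibonacci(x=4) -> return 3  (same call as traced above)
        -> return 8
        fibonacci(x=5) -> return 5  (same call as traced above)
      -> return 13
      fibonacci(x=6) -> return 8  (same call as traced above)
    -> return 21
    fibonacci(x=7) -> return 13  (same call as traced above)
  -> return 34
  fibonacci(x=8) -> return 21  (same call as traced above)
-> return 55

Final answer: 55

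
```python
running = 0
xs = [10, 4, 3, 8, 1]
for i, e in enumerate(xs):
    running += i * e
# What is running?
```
Trace:
  running=0
  running=0, i=0, e=10
  running=4, i=1, e=4
  running=10, i=2, e=3
  running=34, i=3, e=8
  running=38, i=4, e=1

Final answer: 38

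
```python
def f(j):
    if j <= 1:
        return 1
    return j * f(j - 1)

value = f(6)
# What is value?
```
Call trace:
f(j=6)
  f(j=5)
    f(j=4)
      f(j=3)
        f(j=2)
          f(j=1)
          -> return 1
        -> return 2
      -> return 6
    -> return 24
  -> return 120
-> return 720

Final answer: 720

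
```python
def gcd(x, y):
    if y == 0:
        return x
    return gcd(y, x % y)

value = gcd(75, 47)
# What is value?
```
Call trace:
gcd(x=75, y=47)
  gcd(x=47, y=28)
    gcd(x=28, y=19)
      gcd(x=19, y=9)
        gcd(x=9, y=1)
          gcd(x=1, y=0)
          -> return 1
        -> return 1
      -> return 1
    -> return 1
  -> return 1
-> return 1

Final answer: 1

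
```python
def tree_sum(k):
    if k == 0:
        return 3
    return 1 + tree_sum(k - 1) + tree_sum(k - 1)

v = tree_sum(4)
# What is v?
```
Call trace (a repeated sub-call is expanded the first time; later identical calls just restate its return value):
tree_sum(k=4)
  tree_sum(k=3)
    tree_sum(k=2)
      tree_sum(k=1)
        tree_sum(k=0)
        -> return 3
        tree_sum(k=0)
        -> return 3
      -> return 7
      tree_sum(k=1) -> return 7  (same call as traced above)
    -> return 15
    tree_sum(k=2) -> return 15  (same call as traced above)
  -> return 31
  tree_sum(k=3) -> return 31  (same call as traced above)
-> return 63

Final answer: 63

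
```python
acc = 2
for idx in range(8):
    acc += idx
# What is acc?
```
Trace:
  acc=2
  acc=2, idx=0
  acc=3, idx=1
  acc=5, idx=2
  acc=8, idx=3
  acc=12, idx=4
  acc=17, idx=5
  acc=23, idx=6
  acc=30, idx=7

Final answer: 30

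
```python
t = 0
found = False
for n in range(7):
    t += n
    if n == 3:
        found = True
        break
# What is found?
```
Trace:
  t=0
  t=0, found=False
  t=0, found=False, n=0
  t=1, found=False, n=1
  t=3, found=False, n=2
  t=6, found=True, n=3

Final answer: True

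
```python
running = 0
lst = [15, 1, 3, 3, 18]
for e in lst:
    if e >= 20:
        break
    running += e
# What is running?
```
Trace:
  running=0
  running=15, e=15
  running=16, e=1
  running=19, e=3
  running=22, e=3
  running=40, e=18

Final answer: 40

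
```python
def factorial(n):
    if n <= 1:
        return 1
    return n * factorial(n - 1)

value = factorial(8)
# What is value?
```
Call trace:
factorial(n=8)
  factorial(n=7)
    factorial(n=6)
      factorial(n=5)
        factorial(n=4)
          factorial(n=3)
            factorial(n=2)
              factorial(n=1)
              -> return 1
            -> return 2
          -> return 6
        -> return 24
      -> return 120
    -> return 720
  -> return 5040
-> return 40320

Final answer: 40320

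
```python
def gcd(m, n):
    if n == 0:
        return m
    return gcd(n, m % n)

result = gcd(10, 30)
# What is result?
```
Call trace:
gcd(m=10, n=30)
  gcd(m=30, n=10)
    gcd(m=10, n=0)
    -> return 10
  -> return 10
-> return 10

Final answer: 10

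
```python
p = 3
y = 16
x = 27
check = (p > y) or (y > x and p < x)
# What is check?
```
Trace:
  p=3
  p=3, y=16
  p=3, y=16, x=27
  p=3, y=16, x=27, check=False

Final answer: False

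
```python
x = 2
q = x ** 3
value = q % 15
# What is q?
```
Trace:
  x=2
  x=2, q=8
  x=2, q=8, value=8

Final answer: 8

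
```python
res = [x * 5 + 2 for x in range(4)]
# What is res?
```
Trace:
  x=0
  x=1
  x=2
  x=3
  res=[2, 7, 12, 17]

Final answer: [2, 7, 12, 17]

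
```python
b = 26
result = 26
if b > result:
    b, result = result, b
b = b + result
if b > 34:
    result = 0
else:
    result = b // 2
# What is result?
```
Trace:
  b=26
  b=26, result=26
  b=26, result=26
  b=52, result=26
  b=52, result=0

Final answer: 0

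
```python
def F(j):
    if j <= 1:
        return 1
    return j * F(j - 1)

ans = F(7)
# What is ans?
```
Call trace:
F(j=7)
  F(j=6)
    F(j=5)
      F(j=4)
        F(j=3)
          F(j=2)
            F(j=1)
            -> return 1
          -> return 2
        -> return 6
      -> return 24
    -> return 120
  -> return 720
-> return 5040

Final answer: 5040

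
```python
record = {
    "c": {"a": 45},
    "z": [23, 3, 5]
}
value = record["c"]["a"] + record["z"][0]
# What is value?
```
Trace:
  record={'c': {'a': 45}, 'z': [23, 3, 5]}
  record={'c': {'a': 45}, 'z': [23, 3, 5]}, value=68

Final answer: 68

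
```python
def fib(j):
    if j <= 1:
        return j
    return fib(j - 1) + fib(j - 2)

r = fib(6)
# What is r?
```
Call trace (a repeated sub-call is expanded the first time; later identical calls just restate its return value):
fib(j=6)
  fib(j=5)
    fib(j=4)
      fib(j=3)
        fib(j=2)
          fib(j=1)
          -> return 1
          fib(j=0)
          -> return 0
        -> return 1
        fib(j=1)
        -> return 1
      -> return 2
      fib(j=2) -> return 1  (same call as traced above)
    -> return 3
    fib(j=3) -> return 2  (same call as traced above)
  -> return 5
  fib(j=4) -> return 3  (same call as traced above)
-> return 8

Final answer: 8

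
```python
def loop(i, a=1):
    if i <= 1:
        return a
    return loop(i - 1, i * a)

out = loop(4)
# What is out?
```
Call trace:
loop(i=4, a=1)
  loop(i=3, a=4)
    loop(i=2, a=12)
      loop(i=1, a=24)
      -> return 24
    -> return 24
  -> return 24
-> return 24

Final answer: 24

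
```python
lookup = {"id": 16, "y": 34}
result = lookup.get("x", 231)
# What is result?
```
Trace:
  lookup={'id': 16, 'y': 34}
  lookup={'id': 16, 'y': 34}, result=231

Final answer: 231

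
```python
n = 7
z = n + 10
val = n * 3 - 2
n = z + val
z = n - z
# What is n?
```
Trace:
  n=7
  n=7, z=17
  n=7, z=17, val=19
  n=36, z=17, val=19
  n=36, z=19, val=19

Final answer: 36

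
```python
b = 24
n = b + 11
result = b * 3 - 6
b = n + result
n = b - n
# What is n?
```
Trace:
  b=24
  b=24, n=35
  b=24, n=35, result=66
  b=101, n=35, result=66
  b=101, n=66, result=66

Final answer: 66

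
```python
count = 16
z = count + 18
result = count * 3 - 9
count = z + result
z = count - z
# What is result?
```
Trace:
  count=16
  count=16, z=34
  count=16, z=34, result=39
  count=73, z=34, result=39
  count=73, z=39, result=39

Final answer: 39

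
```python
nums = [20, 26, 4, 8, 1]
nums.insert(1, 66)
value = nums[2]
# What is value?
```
Trace:
  nums=[20, 26, 4, 8, 1]
  nums=[20, 66, 26, 4, 8, 1]
  nums=[20, 66, 26, 4, 8, 1], value=26

Final answer: 26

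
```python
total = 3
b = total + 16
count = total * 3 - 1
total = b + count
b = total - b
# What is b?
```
Trace:
  total=3
  total=3, b=19
  total=3, b=19, count=8
  total=27, b=19, count=8
  total=27, b=8, count=8

Final answer: 8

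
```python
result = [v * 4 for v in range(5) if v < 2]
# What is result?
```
Trace:
  v=0
  v=1
  v=2
  v=3
  v=4
  result=[0, 4]

Final answer: [0, 4]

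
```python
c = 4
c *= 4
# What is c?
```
Trace:
  c=4
  c=16

Final answer: 16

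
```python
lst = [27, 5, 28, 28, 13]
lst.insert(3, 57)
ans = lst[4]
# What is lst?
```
Trace:
  lst=[27, 5, 28, 28, 13]
  lst=[27, 5, 28, 57, 28, 13]
  lst=[27, 5, 28, 57, 28, 13], ans=28

Final answer: [27, 5, 28, 57, 28, 13]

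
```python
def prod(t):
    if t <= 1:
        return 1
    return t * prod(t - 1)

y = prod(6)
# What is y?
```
Call trace:
prod(t=6)
  prod(t=5)
    prod(t=4)
      prod(t=3)
        prod(t=2)
          prod(t=1)
          -> return 1
        -> return 2
      -> return 6
    -> return 24
  -> return 120
-> return 720

Final answer: 720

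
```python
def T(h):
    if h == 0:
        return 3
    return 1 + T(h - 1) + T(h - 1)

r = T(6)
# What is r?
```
Call trace (a repeated sub-call is expanded the first time; later identical calls just restate its return value):
T(h=6)
  T(h=5)
    T(h=4)
      T(h=3)
        T(h=2)
          T(h=1)
            T(h=0)
            -> return 3
            T(h=0)
            -> return 3
          -> return 7
          T(h=1) -> return 7  (same call as traced above)
        -> return 15
        T(h=2) -> return 15  (same call as traced above)
      -> return 31
      T(h=3) -> return 31  (same call as traced above)
    -> return 63
    T(h=4) -> return 63  (same call as traced above)
  -> return 127
  T(h=5) -> return 127  (same call as traced above)
-> return 255

Final answer: 255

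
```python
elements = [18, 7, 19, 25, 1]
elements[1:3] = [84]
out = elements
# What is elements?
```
Trace:
  elements=[18, 7, 19, 25, 1]
  elements=[18, 84, 25, 1]
  elements=[18, 84, 25, 1], out=[18, 84, 25, 1]

Final answer: [18, 84, 25, 1]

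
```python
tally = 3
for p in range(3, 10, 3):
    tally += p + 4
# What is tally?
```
Trace:
  tally=3
  tally=10, p=3
  tally=20, p=6
  tally=33, p=9

Final answer: 33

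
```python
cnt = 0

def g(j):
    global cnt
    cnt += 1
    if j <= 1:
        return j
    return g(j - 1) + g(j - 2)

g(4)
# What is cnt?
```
Call trace (a repeated sub-call is expanded the first time; later identical calls just restate its return value):
g(j=4)
  g(j=3)
    g(j=2)
      g(j=1)
      -> return 1
      g(j=0)
      -> return 0
    -> return 1
    g(j=1)
    -> return 1
  -> return 2
  g(j=2) -> return 1  (same call as traced above)
-> return 3

cnt is incremented once per call, so count the calls in each subtree. Let C(j) = number of calls made by g(j).
C(0) = C(1) = 1 (base case, no recursion); C(j) = 1 + C(j - 1) + C(j - 2) otherwise.
C(2) = 1 + C(1) + C(0) = 1 + 1 + 1 = 3
C(3) = 1 + C(2) + C(1) = 1 + 3 + 1 = 5
C(4) = 1 + C(3) + C(2) = 1 + 5 + 3 = 9
cnt = C(4) = 9

Final answer: 9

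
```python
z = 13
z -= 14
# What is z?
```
Trace:
  z=13
  z=-1

Final answer: -1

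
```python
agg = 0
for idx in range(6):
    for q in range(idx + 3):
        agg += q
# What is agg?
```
Trace:
  agg=0
  agg=0, idx=0, q=0
  agg=1, idx=0, q=1
  agg=3, idx=0, q=2
  agg=3, idx=1, q=0
  agg=4, idx=1, q=1
  agg=6, idx=1, q=2
  agg=9, idx=1, q=3
  agg=9, idx=2, q=0
  agg=10, idx=2, q=1
  agg=12, idx=2, q=2
  agg=15, idx=2, q=3
  agg=19, idx=2, q=4
  agg=19, idx=3, q=0
  agg=20, idx=3, q=1
  agg=22, idx=3, q=2
  agg=25, idx=3, q=3
  agg=29, idx=3, q=4
  agg=34, idx=3, q=5
  agg=34, idx=4, q=0
  agg=35, idx=4, q=1
  agg=37, idx=4, q=2
  agg=40, idx=4, q=3
  agg=44, idx=4, q=4
  agg=49, idx=4, q=5
  agg=55, idx=4, q=6
  agg=55, idx=5, q=0
  agg=56, idx=5, q=1
  agg=58, idx=5, q=2
  agg=61, idx=5, q=3
  agg=65, idx=5, q=4
  agg=70, idx=5, q=5
  agg=76, idx=5, q=6
  agg=83, idx=5, q=7

Final answer: 83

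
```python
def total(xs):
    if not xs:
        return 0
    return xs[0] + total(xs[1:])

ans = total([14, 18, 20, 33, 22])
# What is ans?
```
Call trace:
total(xs=[14, 18, 20, 33, 22])
  total(xs=[18, 20, 33, 22])
    total(xs=[20, 33, 22])
      total(xs=[33, 22])
        total(xs=[22])
          total(xs=[])
          -> return 0
        -> return 22
      -> return 55
    -> return 75
  -> return 93
-> return 107

Final answer: 107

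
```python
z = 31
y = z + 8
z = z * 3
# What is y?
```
Trace:
  z=31
  z=31, y=39
  z=93, y=39

Final answer: 39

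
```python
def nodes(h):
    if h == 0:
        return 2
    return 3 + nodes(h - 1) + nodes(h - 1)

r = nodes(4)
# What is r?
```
Call trace (a repeated sub-call is expanded the first time; later identical calls just restate its return value):
nodes(h=4)
  nodes(h=3)
    nodes(h=2)
      nodes(h=1)
        nodes(h=0)
        -> return 2
        nodes(h=0)
        -> return 2
      -> return 7
      nodes(h=1) -> return 7  (same call as traced above)
    -> return 17
    nodes(h=2) -> return 17  (same call as traced above)
  -> return 37
  nodes(h=3) -> return 37  (same call as traced above)
-> return 77

Final answer: 77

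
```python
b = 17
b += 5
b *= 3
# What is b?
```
Trace:
  b=17
  b=22
  b=66

Final answer: 66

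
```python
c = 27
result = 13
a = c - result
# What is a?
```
Trace:
  c=27
  c=27, result=13
  c=27, result=13, a=14

Final answer: 14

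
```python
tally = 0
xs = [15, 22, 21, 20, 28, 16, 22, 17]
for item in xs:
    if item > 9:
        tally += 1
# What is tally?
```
Trace:
  tally=0
  tally=1, item=15
  tally=2, item=22
  tally=3, item=21
  tally=4, item=20
  tally=5, item=28
  tally=6, item=16
  tally=7, item=22
  tally=8, item=17

Final answer: 8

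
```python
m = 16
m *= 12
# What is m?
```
Trace:
  m=16
  m=192

Final answer: 192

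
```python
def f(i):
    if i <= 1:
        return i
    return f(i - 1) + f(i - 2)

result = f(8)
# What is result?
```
Call trace (a repeated sub-call is expanded the first time; later identical calls just restate its return value):
f(i=8)
  f(i=7)
    f(i=6)
      f(i=5)
        f(i=4)
          f(i=3)
            f(i=2)
              f(i=1)
              -> return 1
              f(i=0)
              -> return 0
            -> return 1
            f(i=1)
            -> return 1
          -> return 2
          f(i=2) -> return 1  (same call as traced above)
        -> return 3
        f(i=3) -> return 2  (same call as traced above)
      -> return 5
      f(i=4) -> return 3  (same call as traced above)
    -> return 8
    f(i=5) -> return 5  (same call as traced above)
  -> return 13
  f(i=6) -> return 8  (same call as traced above)
-> return 21

Final answer: 21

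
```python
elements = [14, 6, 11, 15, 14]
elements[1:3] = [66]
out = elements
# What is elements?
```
Trace:
  elements=[14, 6, 11, 15, 14]
  elements=[14, 66, 15, 14]
  elements=[14, 66, 15, 14], out=[14, 66, 15, 14]

Final answer: [14, 66, 15, 14]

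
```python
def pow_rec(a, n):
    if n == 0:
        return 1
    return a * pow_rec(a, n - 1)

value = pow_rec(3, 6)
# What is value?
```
Call trace:
pow_rec(a=3, n=6)
  pow_rec(a=3, n=5)
    pow_rec(a=3, n=4)
      pow_rec(a=3, n=3)
        pow_rec(a=3, n=2)
          pow_rec(a=3, n=1)
            pow_rec(a=3, n=0)
            -> return 1
          -> return 3
        -> return 9
      -> return 27
    -> return 81
  -> return 243
-> return 729

Final answer: 729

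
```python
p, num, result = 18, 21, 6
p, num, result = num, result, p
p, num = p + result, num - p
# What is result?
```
Trace:
  p=18, num=21, result=6
  p=21, num=6, result=18
  p=39, num=-15, result=18

Final answer: 18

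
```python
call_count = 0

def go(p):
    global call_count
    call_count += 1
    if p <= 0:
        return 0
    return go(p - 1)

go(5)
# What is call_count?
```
Call trace:
go(p=5)
  go(p=4)
    go(p=3)
      go(p=2)
        go(p=1)
          go(p=0)
          -> return 0
        -> return 0
      -> return 0
    -> return 0
  -> return 0
-> return 0

call_count is incremented once per call. go is entered once for each p = 5, 4, 3, 2, 1, 0 (the p <= 0 call returns without recursing), i.e. 5 + 1 calls.
call_count = 6

Final answer: 6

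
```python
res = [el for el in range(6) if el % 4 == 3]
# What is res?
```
Trace:
  el=0
  el=1
  el=2
  el=3
  el=4
  el=5
  res=[3]

Final answer: [3]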